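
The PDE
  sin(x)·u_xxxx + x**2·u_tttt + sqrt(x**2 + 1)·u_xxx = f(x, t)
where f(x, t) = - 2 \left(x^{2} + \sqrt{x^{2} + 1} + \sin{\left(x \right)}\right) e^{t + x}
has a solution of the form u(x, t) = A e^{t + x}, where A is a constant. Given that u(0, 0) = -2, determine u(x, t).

Answer: u(x, t) = - 2 e^{t + x}

Derivation:
Substitute the ansatz u = A e^{t + x} into the left-hand side.
Derivatives of the ansatz:
  u_xxxx = A e^{t} e^{x}
  u_tttt = A e^{t} e^{x}
  u_xxx = A e^{t} e^{x}
Term by term:
  sin(x)·u_xxxx = A e^{t} e^{x} \sin{\left(x \right)}
  x**2·u_tttt = A x^{2} e^{t} e^{x}
  sqrt(x**2 + 1)·u_xxx = A \sqrt{x^{2} + 1} e^{t} e^{x}
So the left-hand side equals
  A x^{2} e^{t} e^{x} + A \sqrt{x^{2} + 1} e^{t} e^{x} + A e^{t} e^{x} \sin{\left(x \right)}
This must equal f(x, t) identically; expanded, f = - 2 x^{2} e^{t} e^{x} - 2 \sqrt{x^{2} + 1} e^{t} e^{x} - 2 e^{t} e^{x} \sin{\left(x \right)}.
Matching coefficients of the independent functions:
  [x^{2} e^{t} e^{x}, \sqrt{x^{2} + 1} e^{t} e^{x}, e^{t} e^{x} \sin{\left(x \right)}]:  A = -2
Solving: A = -2.
Check against the point condition:
  u(0, 0) = -2  ⟹  A = -2  ✓
Hence u(x, t) = - 2 e^{t + x}.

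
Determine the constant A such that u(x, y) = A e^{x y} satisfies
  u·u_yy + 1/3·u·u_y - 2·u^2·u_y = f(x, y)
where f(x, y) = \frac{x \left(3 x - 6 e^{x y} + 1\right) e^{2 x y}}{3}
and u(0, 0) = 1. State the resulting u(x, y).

Substitute the ansatz u = A e^{x y} into the left-hand side.
Derivatives of the ansatz:
  u_yy = A x^{2} e^{x y}
  u_y = A x e^{x y}
Term by term:
  u·u_yy = A^{2} x^{2} e^{2 x y}
  1/3·u·u_y = \frac{A^{2} x e^{2 x y}}{3}
  -2·u^2·u_y = - 2 A^{3} x e^{3 x y}
So the left-hand side equals
  - 2 A^{3} x e^{3 x y} + A^{2} x^{2} e^{2 x y} + \frac{A^{2} x e^{2 x y}}{3}
This must equal f(x, y) identically; expanded, f = x^{2} e^{2 x y} - 2 x e^{3 x y} + \frac{x e^{2 x y}}{3}.
Matching coefficients of the independent functions:
  [x e^{2 x y}]:  \frac{A^{2}}{3} = \frac{1}{3}
  [x e^{3 x y}]:  - 2 A^{3} = -2
  [x^{2} e^{2 x y}]:  A^{2} = 1
Solving: A = 1.
Check against the point condition:
  u(0, 0) = 1  ⟹  A = 1  ✓
Hence u(x, y) = e^{x y}.

Answer: u(x, y) = e^{x y}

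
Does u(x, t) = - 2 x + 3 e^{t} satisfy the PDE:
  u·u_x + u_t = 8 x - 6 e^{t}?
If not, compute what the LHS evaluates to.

Answer: No, the LHS evaluates to 4 x - 3 e^{t}

Derivation:
Evaluate each term of the left-hand side for u = - 2 x + 3 e^{t}.
Derivatives:
  u_x = -2
  u_t = 3 e^{t}
Terms:
  u·u_x = 4 x - 6 e^{t}
  u_t = 3 e^{t}
Sum: LHS = 4 x - 3 e^{t}
Given right-hand side: 8 x - 6 e^{t}. Difference LHS − RHS = - 4 x + 3 e^{t} ≠ 0, so u is not a solution.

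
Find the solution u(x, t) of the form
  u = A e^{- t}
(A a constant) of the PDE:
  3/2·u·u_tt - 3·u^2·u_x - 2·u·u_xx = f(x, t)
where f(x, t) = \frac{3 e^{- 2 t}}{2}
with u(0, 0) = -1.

Substitute the ansatz u = A e^{- t} into the left-hand side.
Derivatives of the ansatz:
  u_tt = A e^{- t}
  u_x = 0
  u_xx = 0
Term by term:
  3/2·u·u_tt = \frac{3 A^{2} e^{- 2 t}}{2}
  -3·u^2·u_x = 0
  -2·u·u_xx = 0
So the left-hand side equals
  \frac{3 A^{2} e^{- 2 t}}{2}
This must equal f(x, t) = \frac{3 e^{- 2 t}}{2} identically.
Matching coefficients of the independent functions:
  [e^{- 2 t}]:  \frac{3 A^{2}}{2} = \frac{3}{2}
These equations allow (A) = (-1) or (1).
Impose the point condition(s):
  u(0, 0) = -1  ⟹  A = -1
Only A = -1 satisfies everything.
Hence u(x, t) = - e^{- t}.

Answer: u(x, t) = - e^{- t}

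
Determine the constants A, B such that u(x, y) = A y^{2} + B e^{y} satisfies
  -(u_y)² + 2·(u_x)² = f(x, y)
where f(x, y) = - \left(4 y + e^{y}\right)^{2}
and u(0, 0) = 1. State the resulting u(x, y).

Answer: u(x, y) = 2 y^{2} + e^{y}

Derivation:
Substitute the ansatz u = A y^{2} + B e^{y} into the left-hand side.
Derivatives of the ansatz:
  u_y = 2 A y + B e^{y}
  u_x = 0
Term by term:
  -(u_y)² = - 4 A^{2} y^{2} - 4 A B y e^{y} - B^{2} e^{2 y}
  2·(u_x)² = 0
So the left-hand side equals
  - 4 A^{2} y^{2} - 4 A B y e^{y} - B^{2} e^{2 y}
This must equal f(x, y) identically; expanded, f = - 16 y^{2} - 8 y e^{y} - e^{2 y}.
Matching coefficients of the independent functions:
  [y^{2}]:  - 4 A^{2} = -16
  [y e^{y}]:  - 4 A B = -8
  [e^{2 y}]:  - B^{2} = -1
These equations allow (A, B) = (-2, -1) or (2, 1).
Impose the point condition(s):
  u(0, 0) = 1  ⟹  B = 1
Only A = 2, B = 1 satisfies everything.
Hence u(x, y) = 2 y^{2} + e^{y}.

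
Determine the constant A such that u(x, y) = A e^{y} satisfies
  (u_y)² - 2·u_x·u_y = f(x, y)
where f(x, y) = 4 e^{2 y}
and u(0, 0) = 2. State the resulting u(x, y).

Substitute the ansatz u = A e^{y} into the left-hand side.
Derivatives of the ansatz:
  u_y = A e^{y}
  u_x = 0
Term by term:
  (u_y)² = A^{2} e^{2 y}
  -2·u_x·u_y = 0
So the left-hand side equals
  A^{2} e^{2 y}
This must equal f(x, y) = 4 e^{2 y} identically.
Matching coefficients of the independent functions:
  [e^{2 y}]:  A^{2} = 4
These equations allow (A) = (-2) or (2).
Impose the point condition(s):
  u(0, 0) = 2  ⟹  A = 2
Only A = 2 satisfies everything.
Hence u(x, y) = 2 e^{y}.

Answer: u(x, y) = 2 e^{y}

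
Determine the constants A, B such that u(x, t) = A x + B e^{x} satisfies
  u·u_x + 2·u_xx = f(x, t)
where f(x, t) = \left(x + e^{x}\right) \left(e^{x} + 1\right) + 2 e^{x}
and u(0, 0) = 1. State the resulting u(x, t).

Substitute the ansatz u = A x + B e^{x} into the left-hand side.
Derivatives of the ansatz:
  u_x = A + B e^{x}
  u_xx = B e^{x}
Term by term:
  u·u_x = A^{2} x + A B x e^{x} + A B e^{x} + B^{2} e^{2 x}
  2·u_xx = 2 B e^{x}
So the left-hand side equals
  A^{2} x + A B x e^{x} + A B e^{x} + B^{2} e^{2 x} + 2 B e^{x}
This must equal f(x, t) identically; expanded, f = x e^{x} + x + e^{2 x} + 3 e^{x}.
Matching coefficients of the independent functions:
  [x]:  A^{2} = 1
  [x e^{x}]:  A B = 1
  [e^{x}]:  A B + 2 B = 3
  [e^{2 x}]:  B^{2} = 1
Solving: A = 1, B = 1.
Check against the point condition:
  u(0, 0) = 1  ⟹  B = 1  ✓
Hence u(x, t) = x + e^{x}.

Answer: u(x, t) = x + e^{x}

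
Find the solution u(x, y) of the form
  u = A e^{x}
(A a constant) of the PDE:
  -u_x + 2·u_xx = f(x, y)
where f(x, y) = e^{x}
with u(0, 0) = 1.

Substitute the ansatz u = A e^{x} into the left-hand side.
Derivatives of the ansatz:
  u_x = A e^{x}
  u_xx = A e^{x}
Term by term:
  -u_x = - A e^{x}
  2·u_xx = 2 A e^{x}
So the left-hand side equals
  A e^{x}
This must equal f(x, y) = e^{x} identically.
Matching coefficients of the independent functions:
  [e^{x}]:  A = 1
Solving: A = 1.
Check against the point condition:
  u(0, 0) = 1  ⟹  A = 1  ✓
Hence u(x, y) = e^{x}.

Answer: u(x, y) = e^{x}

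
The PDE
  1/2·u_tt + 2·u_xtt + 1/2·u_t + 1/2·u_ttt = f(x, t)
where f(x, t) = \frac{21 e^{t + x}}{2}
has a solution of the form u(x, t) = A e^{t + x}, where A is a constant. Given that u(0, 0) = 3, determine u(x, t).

Substitute the ansatz u = A e^{t + x} into the left-hand side.
Derivatives of the ansatz:
  u_tt = A e^{t} e^{x}
  u_xtt = A e^{t} e^{x}
  u_t = A e^{t} e^{x}
  u_ttt = A e^{t} e^{x}
Term by term:
  1/2·u_tt = \frac{A e^{t} e^{x}}{2}
  2·u_xtt = 2 A e^{t} e^{x}
  1/2·u_t = \frac{A e^{t} e^{x}}{2}
  1/2·u_ttt = \frac{A e^{t} e^{x}}{2}
So the left-hand side equals
  \frac{7 A e^{t} e^{x}}{2}
This must equal f(x, t) identically; expanded, f = \frac{21 e^{t} e^{x}}{2}.
Matching coefficients of the independent functions:
  [e^{t} e^{x}]:  \frac{7 A}{2} = \frac{21}{2}
Solving: A = 3.
Check against the point condition:
  u(0, 0) = 3  ⟹  A = 3  ✓
Hence u(x, t) = 3 e^{t + x}.

Answer: u(x, t) = 3 e^{t + x}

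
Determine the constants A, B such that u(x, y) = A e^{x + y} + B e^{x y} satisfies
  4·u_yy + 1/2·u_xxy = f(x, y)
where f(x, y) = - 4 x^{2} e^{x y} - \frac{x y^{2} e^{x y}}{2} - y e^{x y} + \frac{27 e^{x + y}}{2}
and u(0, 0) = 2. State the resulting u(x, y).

Answer: u(x, y) = - e^{x y} + 3 e^{x + y}

Derivation:
Substitute the ansatz u = A e^{x + y} + B e^{x y} into the left-hand side.
Derivatives of the ansatz:
  u_yy = A e^{x} e^{y} + B x^{2} e^{x y}
  u_xxy = A e^{x} e^{y} + B x y^{2} e^{x y} + 2 B y e^{x y}
Term by term:
  4·u_yy = 4 A e^{x} e^{y} + 4 B x^{2} e^{x y}
  1/2·u_xxy = \frac{A e^{x} e^{y}}{2} + \frac{B x y^{2} e^{x y}}{2} + B y e^{x y}
So the left-hand side equals
  \frac{9 A e^{x} e^{y}}{2} + 4 B x^{2} e^{x y} + \frac{B x y^{2} e^{x y}}{2} + B y e^{x y}
This must equal f(x, y) identically; expanded, f = - 4 x^{2} e^{x y} - \frac{x y^{2} e^{x y}}{2} - y e^{x y} + \frac{27 e^{x} e^{y}}{2}.
Matching coefficients of the independent functions:
  [x^{2} e^{x y}]:  4 B = -4
  [y e^{x y}]:  B = -1
  [e^{x} e^{y}]:  \frac{9 A}{2} = \frac{27}{2}
  [x y^{2} e^{x y}]:  \frac{B}{2} = - \frac{1}{2}
Solving: A = 3, B = -1.
Check against the point condition:
  u(0, 0) = 2  ⟹  A + B = 2  ✓
Hence u(x, y) = - e^{x y} + 3 e^{x + y}.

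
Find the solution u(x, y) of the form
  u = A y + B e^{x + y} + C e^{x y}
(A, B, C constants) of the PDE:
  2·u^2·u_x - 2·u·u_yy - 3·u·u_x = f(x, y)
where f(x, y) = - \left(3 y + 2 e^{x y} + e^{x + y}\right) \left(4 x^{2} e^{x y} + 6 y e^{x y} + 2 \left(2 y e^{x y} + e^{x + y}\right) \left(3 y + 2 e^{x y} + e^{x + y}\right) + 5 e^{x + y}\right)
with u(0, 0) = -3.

Substitute the ansatz u = A y + B e^{x + y} + C e^{x y} into the left-hand side.
Derivatives of the ansatz:
  u_x = B e^{x} e^{y} + C y e^{x y}
  u_yy = B e^{x} e^{y} + C x^{2} e^{x y}
Term by term:
  2·u^2·u_x = 2 A^{2} B y^{2} e^{x} e^{y} + 2 A^{2} C y^{3} e^{x y} + 4 A B^{2} y e^{2 x} e^{2 y} + 4 A B C y^{2} e^{x} e^{y} e^{x y} + 4 A B C y e^{x} e^{y} e^{x y} + 4 A C^{2} y^{2} e^{2 x y} + 2 B^{3} e^{3 x} e^{3 y} + 2 B^{2} C y e^{2 x} e^{2 y} e^{x y} + 4 B^{2} C e^{2 x} e^{2 y} e^{x y} + 4 B C^{2} y e^{x} e^{y} e^{2 x y} + 2 B C^{2} e^{x} e^{y} e^{2 x y} + 2 C^{3} y e^{3 x y}
  -2·u·u_yy = - 2 A B y e^{x} e^{y} - 2 A C x^{2} y e^{x y} - 2 B^{2} e^{2 x} e^{2 y} - 2 B C x^{2} e^{x} e^{y} e^{x y} - 2 B C e^{x} e^{y} e^{x y} - 2 C^{2} x^{2} e^{2 x y}
  -3·u·u_x = - 3 A B y e^{x} e^{y} - 3 A C y^{2} e^{x y} - 3 B^{2} e^{2 x} e^{2 y} - 3 B C y e^{x} e^{y} e^{x y} - 3 B C e^{x} e^{y} e^{x y} - 3 C^{2} y e^{2 x y}
So the left-hand side equals
  2 A^{2} B y^{2} e^{x} e^{y} + 2 A^{2} C y^{3} e^{x y} + 4 A B^{2} y e^{2 x} e^{2 y} + 4 A B C y^{2} e^{x} e^{y} e^{x y} + 4 A B C y e^{x} e^{y} e^{x y} - 5 A B y e^{x} e^{y} + 4 A C^{2} y^{2} e^{2 x y} - 2 A C x^{2} y e^{x y} - 3 A C y^{2} e^{x y} + 2 B^{3} e^{3 x} e^{3 y} + 2 B^{2} C y e^{2 x} e^{2 y} e^{x y} + 4 B^{2} C e^{2 x} e^{2 y} e^{x y} - 5 B^{2} e^{2 x} e^{2 y} + 4 B C^{2} y e^{x} e^{y} e^{2 x y} + 2 B C^{2} e^{x} e^{y} e^{2 x y} - 2 B C x^{2} e^{x} e^{y} e^{x y} - 3 B C y e^{x} e^{y} e^{x y} - 5 B C e^{x} e^{y} e^{x y} + 2 C^{3} y e^{3 x y} - 2 C^{2} x^{2} e^{2 x y} - 3 C^{2} y e^{2 x y}
This must equal f(x, y) identically; expanded, f = - 12 x^{2} y e^{x y} - 4 x^{2} e^{x} e^{y} e^{x y} - 8 x^{2} e^{2 x y} - 36 y^{3} e^{x y} - 24 y^{2} e^{x} e^{y} e^{x y} - 18 y^{2} e^{x} e^{y} - 48 y^{2} e^{2 x y} - 18 y^{2} e^{x y} - 4 y e^{2 x} e^{2 y} e^{x y} - 12 y e^{2 x} e^{2 y} - 16 y e^{x} e^{y} e^{2 x y} - 30 y e^{x} e^{y} e^{x y} - 15 y e^{x} e^{y} - 16 y e^{3 x y} - 12 y e^{2 x y} - 2 e^{3 x} e^{3 y} - 8 e^{2 x} e^{2 y} e^{x y} - 5 e^{2 x} e^{2 y} - 8 e^{x} e^{y} e^{2 x y} - 10 e^{x} e^{y} e^{x y}.
Matching coefficients of the independent functions:
(each divided by its leading coefficient; functions giving the same equation are listed together)
  [x^{2} e^{2 x y}, y e^{2 x y}]:  C^{2} - 4 = 0
  [y e^{3 x y}]:  C^{3} + 8 = 0
  [y^{2} e^{x y}, x^{2} y e^{x y}]:  A C - 6 = 0
  [y^{2} e^{2 x y}]:  A C^{2} + 12 = 0
  [y^{3} e^{x y}]:  A^{2} C + 18 = 0
  [e^{2 x} e^{2 y}]:  B^{2} - 1 = 0
  [e^{3 x} e^{3 y}]:  B^{3} + 1 = 0
  [y e^{x} e^{y}]:  A B - 3 = 0
  [y e^{2 x} e^{2 y}]:  A B^{2} + 3 = 0
  [y^{2} e^{x} e^{y}]:  A^{2} B + 9 = 0
  [e^{x} e^{y} e^{x y}, x^{2} e^{x} e^{y} e^{x y}]:  B C - 2 = 0
  [e^{x} e^{y} e^{2 x y}, y e^{x} e^{y} e^{2 x y}]:  B C^{2} + 4 = 0
  [e^{2 x} e^{2 y} e^{x y}, y e^{2 x} e^{2 y} e^{x y}]:  B^{2} C + 2 = 0
  [y e^{x} e^{y} e^{x y}]:  A B C - \frac{3 B C}{4} + \frac{15}{2} = 0
  [y^{2} e^{x} e^{y} e^{x y}]:  A B C + 6 = 0
Solving: A = -3, B = -1, C = -2.
Check against the point condition:
  u(0, 0) = -3  ⟹  B + C = -3  ✓
Hence u(x, y) = - 3 y - 2 e^{x y} - e^{x + y}.

Answer: u(x, y) = - 3 y - 2 e^{x y} - e^{x + y}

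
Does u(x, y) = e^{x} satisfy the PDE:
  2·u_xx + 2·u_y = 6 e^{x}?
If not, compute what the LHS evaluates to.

Answer: No, the LHS evaluates to 2 e^{x}

Derivation:
Evaluate each term of the left-hand side for u = e^{x}.
Derivatives:
  u_xx = e^{x}
  u_y = 0
Terms:
  2·u_xx = 2 e^{x}
  2·u_y = 0
Sum: LHS = 2 e^{x}
Given right-hand side: 6 e^{x}. Difference LHS − RHS = - 4 e^{x} ≠ 0, so u is not a solution.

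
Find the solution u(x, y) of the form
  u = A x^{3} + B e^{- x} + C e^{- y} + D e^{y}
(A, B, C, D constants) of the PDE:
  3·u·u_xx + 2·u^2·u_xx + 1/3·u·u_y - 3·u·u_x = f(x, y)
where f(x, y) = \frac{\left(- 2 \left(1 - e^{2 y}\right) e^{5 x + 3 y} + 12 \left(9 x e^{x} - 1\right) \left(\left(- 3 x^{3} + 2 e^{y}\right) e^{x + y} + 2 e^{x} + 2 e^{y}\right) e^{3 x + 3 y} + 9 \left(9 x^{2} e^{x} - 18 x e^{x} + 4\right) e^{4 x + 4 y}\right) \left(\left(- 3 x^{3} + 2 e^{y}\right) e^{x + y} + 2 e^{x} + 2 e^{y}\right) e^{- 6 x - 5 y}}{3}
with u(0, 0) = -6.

Substitute the ansatz u = A x^{3} + B e^{- x} + C e^{- y} + D e^{y} into the left-hand side.
Derivatives of the ansatz:
  u_xx = 6 A x + B e^{- x}
  u_y = - C e^{- y} + D e^{y}
  u_x = 3 A x^{2} - B e^{- x}
Term by term:
  3·u·u_xx = 18 A^{2} x^{4} + 3 A B x^{3} e^{- x} + 18 A B x e^{- x} + 18 A C x e^{- y} + 18 A D x e^{y} + 3 B^{2} e^{- 2 x} + 3 B C e^{- x} e^{- y} + 3 B D e^{- x} e^{y}
  2·u^2·u_xx = 12 A^{3} x^{7} + 2 A^{2} B x^{6} e^{- x} + 24 A^{2} B x^{4} e^{- x} + 24 A^{2} C x^{4} e^{- y} + 24 A^{2} D x^{4} e^{y} + 4 A B^{2} x^{3} e^{- 2 x} + 12 A B^{2} x e^{- 2 x} + 4 A B C x^{3} e^{- x} e^{- y} + 24 A B C x e^{- x} e^{- y} + 4 A B D x^{3} e^{- x} e^{y} + 24 A B D x e^{- x} e^{y} + 12 A C^{2} x e^{- 2 y} + 24 A C D x + 12 A D^{2} x e^{2 y} + 2 B^{3} e^{- 3 x} + 4 B^{2} C e^{- 2 x} e^{- y} + 4 B^{2} D e^{- 2 x} e^{y} + 2 B C^{2} e^{- x} e^{- 2 y} + 4 B C D e^{- x} + 2 B D^{2} e^{- x} e^{2 y}
  1/3·u·u_y = - \frac{A C x^{3} e^{- y}}{3} + \frac{A D x^{3} e^{y}}{3} - \frac{B C e^{- x} e^{- y}}{3} + \frac{B D e^{- x} e^{y}}{3} - \frac{C^{2} e^{- 2 y}}{3} + \frac{D^{2} e^{2 y}}{3}
  -3·u·u_x = - 9 A^{2} x^{5} + 3 A B x^{3} e^{- x} - 9 A B x^{2} e^{- x} - 9 A C x^{2} e^{- y} - 9 A D x^{2} e^{y} + 3 B^{2} e^{- 2 x} + 3 B C e^{- x} e^{- y} + 3 B D e^{- x} e^{y}
Sum these and collect like terms in the independent variables.
This must equal f(x, y) identically; expanded, f = 324 x^{7} - 36 x^{6} e^{- x} - 81 x^{5} - 432 x^{4} e^{y} + 162 x^{4} - 432 x^{4} e^{- y} - 432 x^{4} e^{- x} - 2 x^{3} e^{y} + 2 x^{3} e^{- y} + 48 x^{3} e^{- x} e^{y} - 36 x^{3} e^{- x} + 48 x^{3} e^{- x} e^{- y} + 48 x^{3} e^{- 2 x} + 54 x^{2} e^{y} + 54 x^{2} e^{- y} + 54 x^{2} e^{- x} + 144 x e^{2 y} - 108 x e^{y} + 288 x - 108 x e^{- y} + 144 x e^{- 2 y} + 288 x e^{- x} e^{y} - 108 x e^{- x} + 288 x e^{- x} e^{- y} + 144 x e^{- 2 x} + \frac{4 e^{2 y}}{3} - \frac{4 e^{- 2 y}}{3} - 16 e^{- x} e^{2 y} + \frac{76 e^{- x} e^{y}}{3} - 32 e^{- x} + \frac{68 e^{- x} e^{- y}}{3} - 16 e^{- x} e^{- 2 y} - 32 e^{- 2 x} e^{y} + 24 e^{- 2 x} - 32 e^{- 2 x} e^{- y} - 16 e^{- 3 x}.
Matching coefficients of the independent functions:
(each divided by its leading coefficient; functions giving the same equation are listed together)
  [x]:  A C D - 12 = 0
  [x^{4}, x^{5}]:  A^{2} - 9 = 0
  [x^{7}]:  A^{3} - 27 = 0
  [x e^{- 2 x}, x^{3} e^{- 2 x}]:  A B^{2} - 12 = 0
  [x e^{- x}, x^{2} e^{- x}, x^{3} e^{- x}]:  A B + 6 = 0
  [x e^{- 2 y}]:  A C^{2} - 12 = 0
  [x e^{- y}, x^{2} e^{- y}, x^{3} e^{- y}]:  A C + 6 = 0
  [x e^{y}, x^{2} e^{y}, x^{3} e^{y}]:  A D + 6 = 0
  [x e^{2 y}]:  A D^{2} - 12 = 0
  [x^{4} e^{- x}, x^{6} e^{- x}]:  A^{2} B + 18 = 0
  [x^{4} e^{- y}]:  A^{2} C + 18 = 0
  [x^{4} e^{y}]:  A^{2} D + 18 = 0
  [e^{- 2 x} e^{- y}]:  B^{2} C + 8 = 0
  [e^{- 2 x} e^{y}]:  B^{2} D + 8 = 0
  [e^{- x} e^{- 2 y}]:  B C^{2} + 8 = 0
  [e^{- x} e^{- y}]:  B C - 4 = 0
  [e^{- x} e^{y}]:  B D - 4 = 0
  [e^{- x} e^{2 y}]:  B D^{2} + 8 = 0
  [x e^{- x} e^{- y}, x^{3} e^{- x} e^{- y}]:  A B C - 12 = 0
  [x e^{- x} e^{y}, x^{3} e^{- x} e^{y}]:  A B D - 12 = 0
  [e^{- 3 x}]:  B^{3} + 8 = 0
  [e^{- 2 x}]:  B^{2} - 4 = 0
  [e^{- x}]:  B C D + 8 = 0
  [e^{- 2 y}]:  C^{2} - 4 = 0
  [e^{2 y}]:  D^{2} - 4 = 0
Solving: A = 3, B = -2, C = -2, D = -2.
Check against the point condition:
  u(0, 0) = -6  ⟹  B + C + D = -6  ✓
Hence u(x, y) = 3 x^{3} - 2 e^{y} - 2 e^{- y} - 2 e^{- x}.

Answer: u(x, y) = 3 x^{3} - 2 e^{y} - 2 e^{- y} - 2 e^{- x}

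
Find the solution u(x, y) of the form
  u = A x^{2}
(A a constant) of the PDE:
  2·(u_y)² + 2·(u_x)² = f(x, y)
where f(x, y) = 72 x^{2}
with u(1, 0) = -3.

Substitute the ansatz u = A x^{2} into the left-hand side.
Derivatives of the ansatz:
  u_y = 0
  u_x = 2 A x
Term by term:
  2·(u_y)² = 0
  2·(u_x)² = 8 A^{2} x^{2}
So the left-hand side equals
  8 A^{2} x^{2}
This must equal f(x, y) = 72 x^{2} identically.
Matching coefficients of the independent functions:
  [x^{2}]:  8 A^{2} = 72
These equations allow (A) = (-3) or (3).
Impose the point condition(s):
  u(1, 0) = -3  ⟹  A = -3
Only A = -3 satisfies everything.
Hence u(x, y) = - 3 x^{2}.

Answer: u(x, y) = - 3 x^{2}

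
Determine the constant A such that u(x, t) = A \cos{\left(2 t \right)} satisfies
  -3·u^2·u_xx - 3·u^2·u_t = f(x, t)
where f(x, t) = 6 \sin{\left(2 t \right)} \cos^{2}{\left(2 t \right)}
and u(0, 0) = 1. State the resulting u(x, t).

Substitute the ansatz u = A \cos{\left(2 t \right)} into the left-hand side.
Derivatives of the ansatz:
  u_xx = 0
  u_t = - 2 A \sin{\left(2 t \right)}
Term by term:
  -3·u^2·u_xx = 0
  -3·u^2·u_t = 6 A^{3} \sin{\left(2 t \right)} \cos^{2}{\left(2 t \right)}
So the left-hand side equals
  6 A^{3} \sin{\left(2 t \right)} \cos^{2}{\left(2 t \right)}
This must equal f(x, t) = 6 \sin{\left(2 t \right)} \cos^{2}{\left(2 t \right)} identically.
Matching coefficients of the independent functions:
  [\sin{\left(2 t \right)} \cos^{2}{\left(2 t \right)}]:  6 A^{3} = 6
Solving: A = 1.
Check against the point condition:
  u(0, 0) = 1  ⟹  A = 1  ✓
Hence u(x, t) = \cos{\left(2 t \right)}.

Answer: u(x, t) = \cos{\left(2 t \right)}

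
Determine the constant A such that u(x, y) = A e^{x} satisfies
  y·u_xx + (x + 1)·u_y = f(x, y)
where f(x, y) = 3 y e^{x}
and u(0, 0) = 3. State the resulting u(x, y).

Answer: u(x, y) = 3 e^{x}

Derivation:
Substitute the ansatz u = A e^{x} into the left-hand side.
Derivatives of the ansatz:
  u_xx = A e^{x}
  u_y = 0
Term by term:
  y·u_xx = A y e^{x}
  (x + 1)·u_y = 0
So the left-hand side equals
  A y e^{x}
This must equal f(x, y) = 3 y e^{x} identically.
Matching coefficients of the independent functions:
  [y e^{x}]:  A = 3
Solving: A = 3.
Check against the point condition:
  u(0, 0) = 3  ⟹  A = 3  ✓
Hence u(x, y) = 3 e^{x}.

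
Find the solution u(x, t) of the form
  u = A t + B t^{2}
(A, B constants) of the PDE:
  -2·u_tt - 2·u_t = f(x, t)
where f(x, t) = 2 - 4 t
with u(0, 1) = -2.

Answer: u(x, t) = t^{2} - 3 t

Derivation:
Substitute the ansatz u = A t + B t^{2} into the left-hand side.
Derivatives of the ansatz:
  u_tt = 2 B
  u_t = A + 2 B t
Term by term:
  -2·u_tt = - 4 B
  -2·u_t = - 2 A - 4 B t
So the left-hand side equals
  - 2 A - 4 B t - 4 B
This must equal f(x, t) = 2 - 4 t identically.
Matching coefficients of the independent functions:
  [constant term]:  - 2 A - 4 B = 2
  [t]:  - 4 B = -4
Solving: A = -3, B = 1.
Check against the point condition:
  u(0, 1) = -2  ⟹  A + B = -2  ✓
Hence u(x, t) = t^{2} - 3 t.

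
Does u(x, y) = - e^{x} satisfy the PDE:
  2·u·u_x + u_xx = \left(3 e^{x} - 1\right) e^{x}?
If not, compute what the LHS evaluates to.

Answer: No, the LHS evaluates to \left(2 e^{x} - 1\right) e^{x}

Derivation:
Evaluate each term of the left-hand side for u = - e^{x}.
Derivatives:
  u_x = - e^{x}
  u_xx = - e^{x}
Terms:
  2·u·u_x = 2 e^{2 x}
  u_xx = - e^{x}
Sum: LHS = \left(2 e^{x} - 1\right) e^{x}
Given right-hand side: \left(3 e^{x} - 1\right) e^{x}. Difference LHS − RHS = - e^{2 x} ≠ 0, so u is not a solution.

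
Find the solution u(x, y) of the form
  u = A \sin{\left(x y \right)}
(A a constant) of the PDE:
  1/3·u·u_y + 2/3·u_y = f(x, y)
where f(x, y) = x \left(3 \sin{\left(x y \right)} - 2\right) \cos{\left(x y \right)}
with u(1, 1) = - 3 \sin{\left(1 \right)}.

Answer: u(x, y) = - 3 \sin{\left(x y \right)}

Derivation:
Substitute the ansatz u = A \sin{\left(x y \right)} into the left-hand side.
Derivatives of the ansatz:
  u_y = A x \cos{\left(x y \right)}
Term by term:
  1/3·u·u_y = \frac{A^{2} x \sin{\left(x y \right)} \cos{\left(x y \right)}}{3}
  2/3·u_y = \frac{2 A x \cos{\left(x y \right)}}{3}
So the left-hand side equals
  \frac{A^{2} x \sin{\left(x y \right)} \cos{\left(x y \right)}}{3} + \frac{2 A x \cos{\left(x y \right)}}{3}
This must equal f(x, y) identically; expanded, f = 3 x \sin{\left(x y \right)} \cos{\left(x y \right)} - 2 x \cos{\left(x y \right)}.
Matching coefficients of the independent functions:
  [x \cos{\left(x y \right)}]:  \frac{2 A}{3} = -2
  [x \sin{\left(x y \right)} \cos{\left(x y \right)}]:  \frac{A^{2}}{3} = 3
Solving: A = -3.
Check against the point condition:
  u(1, 1) = - 3 \sin{\left(1 \right)}  ⟹  A \sin{\left(1 \right)} = - 3 \sin{\left(1 \right)}  ✓
Hence u(x, y) = - 3 \sin{\left(x y \right)}.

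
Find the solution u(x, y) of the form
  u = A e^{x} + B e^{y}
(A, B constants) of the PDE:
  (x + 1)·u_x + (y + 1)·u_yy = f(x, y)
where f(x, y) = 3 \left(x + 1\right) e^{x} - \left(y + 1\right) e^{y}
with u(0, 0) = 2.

Substitute the ansatz u = A e^{x} + B e^{y} into the left-hand side.
Derivatives of the ansatz:
  u_x = A e^{x}
  u_yy = B e^{y}
Term by term:
  (x + 1)·u_x = A x e^{x} + A e^{x}
  (y + 1)·u_yy = B y e^{y} + B e^{y}
So the left-hand side equals
  A x e^{x} + A e^{x} + B y e^{y} + B e^{y}
This must equal f(x, y) identically; expanded, f = 3 x e^{x} - y e^{y} + 3 e^{x} - e^{y}.
Matching coefficients of the independent functions:
  [x e^{x}, e^{x}]:  A = 3
  [y e^{y}, e^{y}]:  B = -1
Solving: A = 3, B = -1.
Check against the point condition:
  u(0, 0) = 2  ⟹  A + B = 2  ✓
Hence u(x, y) = 3 e^{x} - e^{y}.

Answer: u(x, y) = 3 e^{x} - e^{y}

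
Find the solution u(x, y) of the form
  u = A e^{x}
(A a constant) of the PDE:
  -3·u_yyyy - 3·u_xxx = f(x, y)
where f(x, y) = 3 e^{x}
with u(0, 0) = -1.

Answer: u(x, y) = - e^{x}

Derivation:
Substitute the ansatz u = A e^{x} into the left-hand side.
Derivatives of the ansatz:
  u_yyyy = 0
  u_xxx = A e^{x}
Term by term:
  -3·u_yyyy = 0
  -3·u_xxx = - 3 A e^{x}
So the left-hand side equals
  - 3 A e^{x}
This must equal f(x, y) = 3 e^{x} identically.
Matching coefficients of the independent functions:
  [e^{x}]:  - 3 A = 3
Solving: A = -1.
Check against the point condition:
  u(0, 0) = -1  ⟹  A = -1  ✓
Hence u(x, y) = - e^{x}.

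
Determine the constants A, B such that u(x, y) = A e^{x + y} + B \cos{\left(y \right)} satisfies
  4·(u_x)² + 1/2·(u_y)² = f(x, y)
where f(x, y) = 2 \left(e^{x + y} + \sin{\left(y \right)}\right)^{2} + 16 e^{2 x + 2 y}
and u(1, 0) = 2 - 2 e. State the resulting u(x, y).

Substitute the ansatz u = A e^{x + y} + B \cos{\left(y \right)} into the left-hand side.
Derivatives of the ansatz:
  u_x = A e^{x} e^{y}
  u_y = A e^{x} e^{y} - B \sin{\left(y \right)}
Term by term:
  4·(u_x)² = 4 A^{2} e^{2 x} e^{2 y}
  1/2·(u_y)² = \frac{A^{2} e^{2 x} e^{2 y}}{2} - A B e^{x} e^{y} \sin{\left(y \right)} + \frac{B^{2} \sin^{2}{\left(y \right)}}{2}
So the left-hand side equals
  \frac{9 A^{2} e^{2 x} e^{2 y}}{2} - A B e^{x} e^{y} \sin{\left(y \right)} + \frac{B^{2} \sin^{2}{\left(y \right)}}{2}
This must equal f(x, y) identically; expanded, f = 18 e^{2 x} e^{2 y} + 4 e^{x} e^{y} \sin{\left(y \right)} + 2 \sin^{2}{\left(y \right)}.
Matching coefficients of the independent functions:
  [e^{2 x} e^{2 y}]:  \frac{9 A^{2}}{2} = 18
  [e^{x} e^{y} \sin{\left(y \right)}]:  - A B = 4
  [\sin^{2}{\left(y \right)}]:  \frac{B^{2}}{2} = 2
These equations allow (A, B) = (-2, 2) or (2, -2).
Impose the point condition(s):
  u(1, 0) = 2 - 2 e  ⟹  e A + B = 2 - 2 e
Only A = -2, B = 2 satisfies everything.
Hence u(x, y) = - 2 e^{x + y} + 2 \cos{\left(y \right)}.

Answer: u(x, y) = - 2 e^{x + y} + 2 \cos{\left(y \right)}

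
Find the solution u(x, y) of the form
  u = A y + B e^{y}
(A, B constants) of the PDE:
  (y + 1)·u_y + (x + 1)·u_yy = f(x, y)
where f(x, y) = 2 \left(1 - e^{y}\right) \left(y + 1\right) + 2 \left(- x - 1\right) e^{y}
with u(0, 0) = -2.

Answer: u(x, y) = 2 y - 2 e^{y}

Derivation:
Substitute the ansatz u = A y + B e^{y} into the left-hand side.
Derivatives of the ansatz:
  u_y = A + B e^{y}
  u_yy = B e^{y}
Term by term:
  (y + 1)·u_y = A y + A + B y e^{y} + B e^{y}
  (x + 1)·u_yy = B x e^{y} + B e^{y}
So the left-hand side equals
  A y + A + B x e^{y} + B y e^{y} + 2 B e^{y}
This must equal f(x, y) identically; expanded, f = - 2 x e^{y} - 2 y e^{y} + 2 y - 4 e^{y} + 2.
Matching coefficients of the independent functions:
  [constant term, y]:  A = 2
  [x e^{y}, y e^{y}]:  B = -2
  [e^{y}]:  2 B = -4
Solving: A = 2, B = -2.
Check against the point condition:
  u(0, 0) = -2  ⟹  B = -2  ✓
Hence u(x, y) = 2 y - 2 e^{y}.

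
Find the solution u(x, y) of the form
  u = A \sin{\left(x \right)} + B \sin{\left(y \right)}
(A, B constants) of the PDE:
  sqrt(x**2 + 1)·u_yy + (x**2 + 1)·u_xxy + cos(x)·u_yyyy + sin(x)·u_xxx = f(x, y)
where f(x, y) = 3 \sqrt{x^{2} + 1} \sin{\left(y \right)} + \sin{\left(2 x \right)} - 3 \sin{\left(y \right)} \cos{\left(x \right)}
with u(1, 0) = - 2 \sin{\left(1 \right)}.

Substitute the ansatz u = A \sin{\left(x \right)} + B \sin{\left(y \right)} into the left-hand side.
Derivatives of the ansatz:
  u_yy = - B \sin{\left(y \right)}
  u_xxy = 0
  u_yyyy = B \sin{\left(y \right)}
  u_xxx = - A \cos{\left(x \right)}
Term by term:
  sqrt(x**2 + 1)·u_yy = - B \sqrt{x^{2} + 1} \sin{\left(y \right)}
  (x**2 + 1)·u_xxy = 0
  cos(x)·u_yyyy = B \sin{\left(y \right)} \cos{\left(x \right)}
  sin(x)·u_xxx = - A \sin{\left(x \right)} \cos{\left(x \right)}
So the left-hand side equals
  - A \sin{\left(x \right)} \cos{\left(x \right)} - B \sqrt{x^{2} + 1} \sin{\left(y \right)} + B \sin{\left(y \right)} \cos{\left(x \right)}
This must equal f(x, y) identically; expanded, f = 3 \sqrt{x^{2} + 1} \sin{\left(y \right)} + 2 \sin{\left(x \right)} \cos{\left(x \right)} - 3 \sin{\left(y \right)} \cos{\left(x \right)}.
Matching coefficients of the independent functions:
  [\sqrt{x^{2} + 1} \sin{\left(y \right)}]:  - B = 3
  [\sin{\left(x \right)} \cos{\left(x \right)}]:  - A = 2
  [\sin{\left(y \right)} \cos{\left(x \right)}]:  B = -3
Solving: A = -2, B = -3.
Check against the point condition:
  u(1, 0) = - 2 \sin{\left(1 \right)}  ⟹  A \sin{\left(1 \right)} = - 2 \sin{\left(1 \right)}  ✓
Hence u(x, y) = - 2 \sin{\left(x \right)} - 3 \sin{\left(y \right)}.

Answer: u(x, y) = - 2 \sin{\left(x \right)} - 3 \sin{\left(y \right)}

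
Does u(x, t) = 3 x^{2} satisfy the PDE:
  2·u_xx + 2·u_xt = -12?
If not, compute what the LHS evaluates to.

Evaluate each term of the left-hand side for u = 3 x^{2}.
Derivatives:
  u_xx = 6
  u_xt = 0
Terms:
  2·u_xx = 12
  2·u_xt = 0
Sum: LHS = 12
Given right-hand side: -12. Difference LHS − RHS = 24 ≠ 0, so u is not a solution.

Answer: No, the LHS evaluates to 12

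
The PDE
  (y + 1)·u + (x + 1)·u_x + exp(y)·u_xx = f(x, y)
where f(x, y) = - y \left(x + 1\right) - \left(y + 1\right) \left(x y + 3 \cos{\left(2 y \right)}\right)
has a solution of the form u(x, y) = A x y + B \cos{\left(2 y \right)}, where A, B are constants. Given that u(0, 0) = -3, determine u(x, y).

Answer: u(x, y) = - x y - 3 \cos{\left(2 y \right)}

Derivation:
Substitute the ansatz u = A x y + B \cos{\left(2 y \right)} into the left-hand side.
Derivatives of the ansatz:
  u_x = A y
  u_xx = 0
Term by term:
  (y + 1)·u = A x y^{2} + A x y + B y \cos{\left(2 y \right)} + B \cos{\left(2 y \right)}
  (x + 1)·u_x = A x y + A y
  exp(y)·u_xx = 0
So the left-hand side equals
  A x y^{2} + 2 A x y + A y + B y \cos{\left(2 y \right)} + B \cos{\left(2 y \right)}
This must equal f(x, y) identically; expanded, f = - x y^{2} - 2 x y - 3 y \cos{\left(2 y \right)} - y - 3 \cos{\left(2 y \right)}.
Matching coefficients of the independent functions:
  [y, x y^{2}]:  A = -1
  [x y]:  2 A = -2
  [y \cos{\left(2 y \right)}, \cos{\left(2 y \right)}]:  B = -3
Solving: A = -1, B = -3.
Check against the point condition:
  u(0, 0) = -3  ⟹  B = -3  ✓
Hence u(x, y) = - x y - 3 \cos{\left(2 y \right)}.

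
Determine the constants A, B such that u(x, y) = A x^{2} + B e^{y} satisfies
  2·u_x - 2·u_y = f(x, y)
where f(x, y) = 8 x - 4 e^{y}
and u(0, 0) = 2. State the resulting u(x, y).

Substitute the ansatz u = A x^{2} + B e^{y} into the left-hand side.
Derivatives of the ansatz:
  u_x = 2 A x
  u_y = B e^{y}
Term by term:
  2·u_x = 4 A x
  -2·u_y = - 2 B e^{y}
So the left-hand side equals
  4 A x - 2 B e^{y}
This must equal f(x, y) = 8 x - 4 e^{y} identically.
Matching coefficients of the independent functions:
  [x]:  4 A = 8
  [e^{y}]:  - 2 B = -4
Solving: A = 2, B = 2.
Check against the point condition:
  u(0, 0) = 2  ⟹  B = 2  ✓
Hence u(x, y) = 2 x^{2} + 2 e^{y}.

Answer: u(x, y) = 2 x^{2} + 2 e^{y}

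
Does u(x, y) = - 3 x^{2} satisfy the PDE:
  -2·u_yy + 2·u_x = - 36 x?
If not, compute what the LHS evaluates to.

Evaluate each term of the left-hand side for u = - 3 x^{2}.
Derivatives:
  u_yy = 0
  u_x = - 6 x
Terms:
  -2·u_yy = 0
  2·u_x = - 12 x
Sum: LHS = - 12 x
Given right-hand side: - 36 x. Difference LHS − RHS = 24 x ≠ 0, so u is not a solution.

Answer: No, the LHS evaluates to - 12 x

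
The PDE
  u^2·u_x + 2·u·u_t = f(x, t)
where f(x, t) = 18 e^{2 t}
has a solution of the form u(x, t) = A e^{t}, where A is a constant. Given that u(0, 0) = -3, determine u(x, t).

Answer: u(x, t) = - 3 e^{t}

Derivation:
Substitute the ansatz u = A e^{t} into the left-hand side.
Derivatives of the ansatz:
  u_x = 0
  u_t = A e^{t}
Term by term:
  u^2·u_x = 0
  2·u·u_t = 2 A^{2} e^{2 t}
So the left-hand side equals
  2 A^{2} e^{2 t}
This must equal f(x, t) = 18 e^{2 t} identically.
Matching coefficients of the independent functions:
  [e^{2 t}]:  2 A^{2} = 18
These equations allow (A) = (-3) or (3).
Impose the point condition(s):
  u(0, 0) = -3  ⟹  A = -3
Only A = -3 satisfies everything.
Hence u(x, t) = - 3 e^{t}.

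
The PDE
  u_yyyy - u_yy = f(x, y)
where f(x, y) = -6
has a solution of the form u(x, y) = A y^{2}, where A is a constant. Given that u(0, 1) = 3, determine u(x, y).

Answer: u(x, y) = 3 y^{2}

Derivation:
Substitute the ansatz u = A y^{2} into the left-hand side.
Derivatives of the ansatz:
  u_yyyy = 0
  u_yy = 2 A
Term by term:
  u_yyyy = 0
  -u_yy = - 2 A
So the left-hand side equals
  - 2 A
This must equal f(x, y) = -6 identically.
Matching coefficients of the independent functions:
  [constant term]:  - 2 A = -6
Solving: A = 3.
Check against the point condition:
  u(0, 1) = 3  ⟹  A = 3  ✓
Hence u(x, y) = 3 y^{2}.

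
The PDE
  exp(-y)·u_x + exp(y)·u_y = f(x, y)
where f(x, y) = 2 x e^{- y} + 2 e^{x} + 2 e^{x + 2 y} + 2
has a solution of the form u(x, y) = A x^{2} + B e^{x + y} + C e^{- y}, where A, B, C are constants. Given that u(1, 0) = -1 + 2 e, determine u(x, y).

Substitute the ansatz u = A x^{2} + B e^{x + y} + C e^{- y} into the left-hand side.
Derivatives of the ansatz:
  u_x = 2 A x + B e^{x} e^{y}
  u_y = B e^{x} e^{y} - C e^{- y}
Term by term:
  exp(-y)·u_x = 2 A x e^{- y} + B e^{x}
  exp(y)·u_y = B e^{x} e^{2 y} - C
So the left-hand side equals
  2 A x e^{- y} + B e^{x} e^{2 y} + B e^{x} - C
This must equal f(x, y) identically; expanded, f = 2 x e^{- y} + 2 e^{x} e^{2 y} + 2 e^{x} + 2.
Matching coefficients of the independent functions:
  [constant term]:  - C = 2
  [x e^{- y}]:  2 A = 2
  [e^{x} e^{2 y}, e^{x}]:  B = 2
Solving: A = 1, B = 2, C = -2.
Check against the point condition:
  u(1, 0) = -1 + 2 e  ⟹  A + e B + C = -1 + 2 e  ✓
Hence u(x, y) = x^{2} + 2 e^{x + y} - 2 e^{- y}.

Answer: u(x, y) = x^{2} + 2 e^{x + y} - 2 e^{- y}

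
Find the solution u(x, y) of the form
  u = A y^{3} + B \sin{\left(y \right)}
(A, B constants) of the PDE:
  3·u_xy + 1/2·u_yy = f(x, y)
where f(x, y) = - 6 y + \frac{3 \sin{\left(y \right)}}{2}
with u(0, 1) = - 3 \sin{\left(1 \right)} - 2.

Substitute the ansatz u = A y^{3} + B \sin{\left(y \right)} into the left-hand side.
Derivatives of the ansatz:
  u_xy = 0
  u_yy = 6 A y - B \sin{\left(y \right)}
Term by term:
  3·u_xy = 0
  1/2·u_yy = 3 A y - \frac{B \sin{\left(y \right)}}{2}
So the left-hand side equals
  3 A y - \frac{B \sin{\left(y \right)}}{2}
This must equal f(x, y) = - 6 y + \frac{3 \sin{\left(y \right)}}{2} identically.
Matching coefficients of the independent functions:
  [y]:  3 A = -6
  [\sin{\left(y \right)}]:  - \frac{B}{2} = \frac{3}{2}
Solving: A = -2, B = -3.
Check against the point condition:
  u(0, 1) = - 3 \sin{\left(1 \right)} - 2  ⟹  A + B \sin{\left(1 \right)} = - 3 \sin{\left(1 \right)} - 2  ✓
Hence u(x, y) = - 2 y^{3} - 3 \sin{\left(y \right)}.

Answer: u(x, y) = - 2 y^{3} - 3 \sin{\left(y \right)}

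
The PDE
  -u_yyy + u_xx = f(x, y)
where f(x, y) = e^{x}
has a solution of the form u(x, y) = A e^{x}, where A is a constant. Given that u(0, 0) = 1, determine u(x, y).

Answer: u(x, y) = e^{x}

Derivation:
Substitute the ansatz u = A e^{x} into the left-hand side.
Derivatives of the ansatz:
  u_yyy = 0
  u_xx = A e^{x}
Term by term:
  -u_yyy = 0
  u_xx = A e^{x}
So the left-hand side equals
  A e^{x}
This must equal f(x, y) = e^{x} identically.
Matching coefficients of the independent functions:
  [e^{x}]:  A = 1
Solving: A = 1.
Check against the point condition:
  u(0, 0) = 1  ⟹  A = 1  ✓
Hence u(x, y) = e^{x}.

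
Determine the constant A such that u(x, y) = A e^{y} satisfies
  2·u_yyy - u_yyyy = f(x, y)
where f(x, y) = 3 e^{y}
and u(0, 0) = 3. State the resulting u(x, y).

Substitute the ansatz u = A e^{y} into the left-hand side.
Derivatives of the ansatz:
  u_yyy = A e^{y}
  u_yyyy = A e^{y}
Term by term:
  2·u_yyy = 2 A e^{y}
  -u_yyyy = - A e^{y}
So the left-hand side equals
  A e^{y}
This must equal f(x, y) = 3 e^{y} identically.
Matching coefficients of the independent functions:
  [e^{y}]:  A = 3
Solving: A = 3.
Check against the point condition:
  u(0, 0) = 3  ⟹  A = 3  ✓
Hence u(x, y) = 3 e^{y}.

Answer: u(x, y) = 3 e^{y}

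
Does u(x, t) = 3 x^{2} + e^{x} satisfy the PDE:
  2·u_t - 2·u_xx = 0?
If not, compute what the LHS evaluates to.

Answer: No, the LHS evaluates to - 2 e^{x} - 12

Derivation:
Evaluate each term of the left-hand side for u = 3 x^{2} + e^{x}.
Derivatives:
  u_t = 0
  u_xx = e^{x} + 6
Terms:
  2·u_t = 0
  -2·u_xx = - 2 e^{x} - 12
Sum: LHS = - 2 e^{x} - 12
Given right-hand side: 0. Difference LHS − RHS = - 2 e^{x} - 12 ≠ 0, so u is not a solution.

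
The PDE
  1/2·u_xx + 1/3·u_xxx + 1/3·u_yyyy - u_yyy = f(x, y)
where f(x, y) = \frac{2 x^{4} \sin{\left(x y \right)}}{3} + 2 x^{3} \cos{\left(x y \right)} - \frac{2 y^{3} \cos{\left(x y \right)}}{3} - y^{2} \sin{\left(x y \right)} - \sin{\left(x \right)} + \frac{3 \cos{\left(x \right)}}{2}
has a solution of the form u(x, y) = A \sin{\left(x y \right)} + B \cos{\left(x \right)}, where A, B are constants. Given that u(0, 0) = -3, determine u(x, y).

Substitute the ansatz u = A \sin{\left(x y \right)} + B \cos{\left(x \right)} into the left-hand side.
Derivatives of the ansatz:
  u_xx = - A y^{2} \sin{\left(x y \right)} - B \cos{\left(x \right)}
  u_xxx = - A y^{3} \cos{\left(x y \right)} + B \sin{\left(x \right)}
  u_yyyy = A x^{4} \sin{\left(x y \right)}
  u_yyy = - A x^{3} \cos{\left(x y \right)}
Term by term:
  1/2·u_xx = - \frac{A y^{2} \sin{\left(x y \right)}}{2} - \frac{B \cos{\left(x \right)}}{2}
  1/3·u_xxx = - \frac{A y^{3} \cos{\left(x y \right)}}{3} + \frac{B \sin{\left(x \right)}}{3}
  1/3·u_yyyy = \frac{A x^{4} \sin{\left(x y \right)}}{3}
  -u_yyy = A x^{3} \cos{\left(x y \right)}
So the left-hand side equals
  \frac{A x^{4} \sin{\left(x y \right)}}{3} + A x^{3} \cos{\left(x y \right)} - \frac{A y^{3} \cos{\left(x y \right)}}{3} - \frac{A y^{2} \sin{\left(x y \right)}}{2} + \frac{B \sin{\left(x \right)}}{3} - \frac{B \cos{\left(x \right)}}{2}
This must equal f(x, y) = \frac{2 x^{4} \sin{\left(x y \right)}}{3} + 2 x^{3} \cos{\left(x y \right)} - \frac{2 y^{3} \cos{\left(x y \right)}}{3} - y^{2} \sin{\left(x y \right)} - \sin{\left(x \right)} + \frac{3 \cos{\left(x \right)}}{2} identically.
Matching coefficients of the independent functions:
  [x^{3} \cos{\left(x y \right)}]:  A = 2
  [x^{4} \sin{\left(x y \right)}]:  \frac{A}{3} = \frac{2}{3}
  [y^{2} \sin{\left(x y \right)}]:  - \frac{A}{2} = -1
  [y^{3} \cos{\left(x y \right)}]:  - \frac{A}{3} = - \frac{2}{3}
  [\sin{\left(x \right)}]:  \frac{B}{3} = -1
  [\cos{\left(x \right)}]:  - \frac{B}{2} = \frac{3}{2}
Solving: A = 2, B = -3.
Check against the point condition:
  u(0, 0) = -3  ⟹  B = -3  ✓
Hence u(x, y) = 2 \sin{\left(x y \right)} - 3 \cos{\left(x \right)}.

Answer: u(x, y) = 2 \sin{\left(x y \right)} - 3 \cos{\left(x \right)}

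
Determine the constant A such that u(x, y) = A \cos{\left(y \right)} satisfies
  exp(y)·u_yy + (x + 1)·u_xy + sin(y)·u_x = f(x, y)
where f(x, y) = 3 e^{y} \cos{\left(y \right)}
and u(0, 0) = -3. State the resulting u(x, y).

Substitute the ansatz u = A \cos{\left(y \right)} into the left-hand side.
Derivatives of the ansatz:
  u_yy = - A \cos{\left(y \right)}
  u_xy = 0
  u_x = 0
Term by term:
  exp(y)·u_yy = - A e^{y} \cos{\left(y \right)}
  (x + 1)·u_xy = 0
  sin(y)·u_x = 0
So the left-hand side equals
  - A e^{y} \cos{\left(y \right)}
This must equal f(x, y) = 3 e^{y} \cos{\left(y \right)} identically.
Matching coefficients of the independent functions:
  [e^{y} \cos{\left(y \right)}]:  - A = 3
Solving: A = -3.
Check against the point condition:
  u(0, 0) = -3  ⟹  A = -3  ✓
Hence u(x, y) = - 3 \cos{\left(y \right)}.

Answer: u(x, y) = - 3 \cos{\left(y \right)}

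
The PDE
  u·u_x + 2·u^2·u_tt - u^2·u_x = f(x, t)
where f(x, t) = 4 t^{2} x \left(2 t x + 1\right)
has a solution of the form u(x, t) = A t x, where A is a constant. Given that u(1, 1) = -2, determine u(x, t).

Answer: u(x, t) = - 2 t x

Derivation:
Substitute the ansatz u = A t x into the left-hand side.
Derivatives of the ansatz:
  u_x = A t
  u_tt = 0
Term by term:
  u·u_x = A^{2} t^{2} x
  2·u^2·u_tt = 0
  -u^2·u_x = - A^{3} t^{3} x^{2}
So the left-hand side equals
  - A^{3} t^{3} x^{2} + A^{2} t^{2} x
This must equal f(x, t) identically; expanded, f = 8 t^{3} x^{2} + 4 t^{2} x.
Matching coefficients of the independent functions:
  [t^{2} x]:  A^{2} = 4
  [t^{3} x^{2}]:  - A^{3} = 8
Solving: A = -2.
Check against the point condition:
  u(1, 1) = -2  ⟹  A = -2  ✓
Hence u(x, t) = - 2 t x.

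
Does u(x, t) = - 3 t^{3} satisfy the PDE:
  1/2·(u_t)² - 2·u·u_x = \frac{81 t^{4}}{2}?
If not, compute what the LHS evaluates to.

Evaluate each term of the left-hand side for u = - 3 t^{3}.
Derivatives:
  u_t = - 9 t^{2}
  u_x = 0
Terms:
  1/2·(u_t)² = \frac{81 t^{4}}{2}
  -2·u·u_x = 0
Sum: LHS = \frac{81 t^{4}}{2}
This is exactly the given right-hand side, so u is a solution.

Answer: Yes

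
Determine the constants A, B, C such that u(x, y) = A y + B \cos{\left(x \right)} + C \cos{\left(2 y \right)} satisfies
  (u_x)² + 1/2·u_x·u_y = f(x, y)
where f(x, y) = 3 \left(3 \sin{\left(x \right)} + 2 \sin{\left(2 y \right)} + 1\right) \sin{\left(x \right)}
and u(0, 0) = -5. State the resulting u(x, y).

Answer: u(x, y) = 2 y - 3 \cos{\left(x \right)} - 2 \cos{\left(2 y \right)}

Derivation:
Substitute the ansatz u = A y + B \cos{\left(x \right)} + C \cos{\left(2 y \right)} into the left-hand side.
Derivatives of the ansatz:
  u_x = - B \sin{\left(x \right)}
  u_y = A - 2 C \sin{\left(2 y \right)}
Term by term:
  (u_x)² = B^{2} \sin^{2}{\left(x \right)}
  1/2·u_x·u_y = - \frac{A B \sin{\left(x \right)}}{2} + B C \sin{\left(x \right)} \sin{\left(2 y \right)}
So the left-hand side equals
  - \frac{A B \sin{\left(x \right)}}{2} + B^{2} \sin^{2}{\left(x \right)} + B C \sin{\left(x \right)} \sin{\left(2 y \right)}
This must equal f(x, y) identically; expanded, f = 9 \sin^{2}{\left(x \right)} + 6 \sin{\left(x \right)} \sin{\left(2 y \right)} + 3 \sin{\left(x \right)}.
Matching coefficients of the independent functions:
  [\sin{\left(x \right)} \sin{\left(2 y \right)}]:  B C = 6
  [\sin{\left(x \right)}]:  - \frac{A B}{2} = 3
  [\sin^{2}{\left(x \right)}]:  B^{2} = 9
These equations allow (A, B, C) = (-2, 3, 2) or (2, -3, -2).
Impose the point condition(s):
  u(0, 0) = -5  ⟹  B + C = -5
Only A = 2, B = -3, C = -2 satisfies everything.
Hence u(x, y) = 2 y - 3 \cos{\left(x \right)} - 2 \cos{\left(2 y \right)}.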